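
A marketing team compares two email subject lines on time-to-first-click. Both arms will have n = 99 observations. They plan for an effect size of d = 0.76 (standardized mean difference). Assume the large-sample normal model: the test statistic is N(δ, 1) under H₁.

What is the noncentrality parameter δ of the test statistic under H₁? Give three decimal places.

δ = d·√(n/2) = 0.76 × √(99/2) = 5.3471

δ ≈ 5.347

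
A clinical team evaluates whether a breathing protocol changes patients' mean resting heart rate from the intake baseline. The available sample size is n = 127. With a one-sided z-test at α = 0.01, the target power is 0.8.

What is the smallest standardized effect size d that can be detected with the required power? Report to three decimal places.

Need Φ(δ − 2.326) = 0.8, so δ = 2.326 + 0.842 = 3.168.
δ = d·√n ⇒ d = δ/√n = 3.168/√127 = 0.2811.

d ≈ 0.281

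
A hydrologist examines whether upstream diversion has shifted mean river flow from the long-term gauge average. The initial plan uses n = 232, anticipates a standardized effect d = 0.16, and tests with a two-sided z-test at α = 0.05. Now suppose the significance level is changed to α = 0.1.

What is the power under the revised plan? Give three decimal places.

Power ≈ 0.786

δ = d·√n = 0.16 × √232 = 2.4370 (unchanged). New critical value: z_{0.05} = 1.645.
Revised power = Φ(δ − 1.645) + Φ(−δ − 1.645) = Φ(0.792) + Φ(-4.082) = 0.7859 + 0.0000 = 0.7859.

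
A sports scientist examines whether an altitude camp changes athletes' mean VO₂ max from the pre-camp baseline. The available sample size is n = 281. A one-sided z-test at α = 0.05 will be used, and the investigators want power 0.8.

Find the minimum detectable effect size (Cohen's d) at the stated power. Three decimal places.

d ≈ 0.148

Required noncentrality: δ = z_{0.05} + z_{0.20} = 1.645 + 0.842 = 2.486.
δ = d·√n ⇒ d = δ/√n = 2.486/√281 = 0.1483.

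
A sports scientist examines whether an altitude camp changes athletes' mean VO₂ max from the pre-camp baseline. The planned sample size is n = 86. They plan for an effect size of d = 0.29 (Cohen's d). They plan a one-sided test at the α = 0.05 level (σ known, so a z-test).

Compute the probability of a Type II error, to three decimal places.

β ≈ 0.148

Noncentrality parameter: δ = d·√n = 0.29 × √86 = 2.6893
Critical value for a one-sided test at α = 0.05: z_α = 1.645.
Power = Φ(δ − 1.645) = Φ(1.044) = 0.8519.
Type II error: β = 1 − power = 1 − 0.8519 = 0.1481.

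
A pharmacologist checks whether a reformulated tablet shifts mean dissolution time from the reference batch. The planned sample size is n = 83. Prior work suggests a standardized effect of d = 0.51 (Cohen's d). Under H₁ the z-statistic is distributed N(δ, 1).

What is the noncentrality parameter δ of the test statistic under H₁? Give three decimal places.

δ ≈ 4.646

δ = d·√n = 0.51 × √83 = 4.6463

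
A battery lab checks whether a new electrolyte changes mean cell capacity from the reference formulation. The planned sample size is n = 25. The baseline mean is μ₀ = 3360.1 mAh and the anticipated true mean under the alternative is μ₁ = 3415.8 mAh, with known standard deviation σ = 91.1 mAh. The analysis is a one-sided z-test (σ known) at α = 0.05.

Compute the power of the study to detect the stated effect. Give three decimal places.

Standardized effect: d = |μ₁ − μ₀| / σ = |3415.8 − 3360.1| / 91.1 = 0.6114
Noncentrality parameter: λ = d·√n = 0.6114 × √25 = 3.0571
Critical value for a one-sided test at α = 0.05: z_α = 1.645.
Power = Φ(λ − 1.645) = Φ(1.412) = 0.9211.

Power ≈ 0.921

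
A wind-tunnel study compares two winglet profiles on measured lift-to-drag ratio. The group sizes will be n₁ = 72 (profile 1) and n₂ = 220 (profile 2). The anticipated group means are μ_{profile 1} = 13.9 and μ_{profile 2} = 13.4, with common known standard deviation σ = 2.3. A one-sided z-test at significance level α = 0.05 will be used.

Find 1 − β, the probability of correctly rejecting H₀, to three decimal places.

Standardized effect: d = |μ_{profile 1} − μ_{profile 2}| / σ = |13.9 − 13.4| / 2.3 = 0.2174
Noncentrality parameter: δ = d / √(1/n₁ + 1/n₂) = 0.2174 / √(1/72 + 1/220) = 1.6011
One-sided α = 0.05 → critical value z_{0.05} = 1.645.
Power = Φ(δ − 1.645) = Φ(-0.044) = 0.4826.

Power ≈ 0.483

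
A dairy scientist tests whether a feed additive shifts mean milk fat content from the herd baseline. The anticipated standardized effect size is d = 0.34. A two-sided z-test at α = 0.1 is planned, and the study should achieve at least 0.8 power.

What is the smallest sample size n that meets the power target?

Set Φ(δ − 1.645) = 0.8; then δ − 1.645 = Φ⁻¹(0.8) = 0.842, giving δ = 2.486.
(The Φ(−δ − z_{α/2}) term is vanishingly small for δ > 0 and is dropped in the standard sample-size formula.)
δ = d·√n ⇒ n = (δ/d)² = (2.486 / 0.34)² = 53.48.
Rounding up, n = 54.

n = 54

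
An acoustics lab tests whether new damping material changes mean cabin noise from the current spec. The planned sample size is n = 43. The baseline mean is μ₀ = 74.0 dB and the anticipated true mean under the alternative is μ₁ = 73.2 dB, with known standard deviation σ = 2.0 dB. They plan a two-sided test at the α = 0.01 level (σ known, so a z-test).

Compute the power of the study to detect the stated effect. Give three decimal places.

Power ≈ 0.519

Standardized effect: d = |μ₁ − μ₀| / σ = |73.2 − 74.0| / 2.0 = 0.4000
Noncentrality parameter: δ = d·√n = 0.4000 × √43 = 2.6230
Critical value for a two-sided test at α = 0.01: z_{α/2} = 2.576.
Power = Φ(δ − 2.576) + Φ(−δ − 2.576) = Φ(0.047) + Φ(-5.199) = 0.5188 + 0.0000 = 0.5188.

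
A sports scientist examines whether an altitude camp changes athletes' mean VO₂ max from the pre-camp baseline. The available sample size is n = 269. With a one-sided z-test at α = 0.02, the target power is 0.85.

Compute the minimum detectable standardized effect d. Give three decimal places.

d ≈ 0.188

Need Φ(δ − 2.054) = 0.85, so δ = 2.054 + 1.036 = 3.090.
δ = d·√n ⇒ d = δ/√n = 3.090/√269 = 0.1884.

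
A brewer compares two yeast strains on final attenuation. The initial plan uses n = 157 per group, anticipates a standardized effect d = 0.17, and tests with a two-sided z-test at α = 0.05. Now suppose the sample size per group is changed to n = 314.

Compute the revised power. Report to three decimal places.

With n = 314 per group: δ = d·√(n/2) = 0.17 × √(314/2) = 2.1301. Critical value z_{0.025} = 1.960.
Revised power = Φ(δ − 1.960) + Φ(−δ − 1.960) = Φ(0.170) + Φ(-4.090) = 0.5675 + 0.0000 = 0.5676.

Power ≈ 0.568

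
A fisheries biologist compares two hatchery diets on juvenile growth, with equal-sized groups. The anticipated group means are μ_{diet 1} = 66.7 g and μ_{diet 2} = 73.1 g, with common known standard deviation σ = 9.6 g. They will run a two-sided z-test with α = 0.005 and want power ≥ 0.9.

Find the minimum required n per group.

Standardized effect: d = |μ_{diet 1} − μ_{diet 2}| / σ = |66.7 − 73.1| / 9.6 = 0.6667
For power 0.9 need Φ(δ − z_{0.0025}) = 0.9, so δ = z_{0.0025} + z_{0.10} = 2.807 + 1.282 = 4.089.
(Ignoring the negligible lower-tail rejection probability gives the usual closed-form inversion.)
δ = d·√(n/2) ⇒ n = 2(δ/d)² = 2 × (4.089 / 0.6667)² = 75.22.
Rounding up, n = 76 per group.

n = 76 per group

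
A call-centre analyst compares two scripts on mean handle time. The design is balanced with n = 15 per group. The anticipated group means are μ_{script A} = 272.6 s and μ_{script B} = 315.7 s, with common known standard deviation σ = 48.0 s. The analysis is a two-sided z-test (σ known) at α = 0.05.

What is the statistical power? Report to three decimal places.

Standardized effect: d = |μ_{script A} − μ_{script B}| / σ = |272.6 − 315.7| / 48.0 = 0.8979
Noncentrality parameter: δ = d·√(n/2) = 0.8979 × √(15/2) = 2.4590
Critical value for a two-sided test at α = 0.05: z_{α/2} = 1.960.
Power = Φ(δ − 1.960) + Φ(−δ − 1.960) = Φ(0.499) + Φ(-4.419) = 0.6911 + 0.0000 = 0.6911.

Power ≈ 0.691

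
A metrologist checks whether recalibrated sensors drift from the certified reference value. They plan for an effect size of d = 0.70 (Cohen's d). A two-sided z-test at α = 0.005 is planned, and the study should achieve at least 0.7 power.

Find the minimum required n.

Set Φ(δ − 2.807) = 0.7; then δ − 2.807 = Φ⁻¹(0.7) = 0.524, giving δ = 3.331.
(The Φ(−δ − z_{α/2}) term is vanishingly small for δ > 0 and is dropped in the standard sample-size formula.)
δ = d·√n ⇒ n = (δ/d)² = (3.331 / 0.70)² = 22.65.
Rounding up, n = 23.

n = 23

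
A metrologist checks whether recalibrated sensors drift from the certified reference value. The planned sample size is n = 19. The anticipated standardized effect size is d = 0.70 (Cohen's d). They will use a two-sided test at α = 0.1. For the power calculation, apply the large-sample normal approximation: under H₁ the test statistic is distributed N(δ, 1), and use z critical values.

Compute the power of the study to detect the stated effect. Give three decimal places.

Noncentrality parameter: δ = d·√n = 0.70 × √19 = 3.0512
Two-sided α = 0.1 → critical value z_{0.05} = 1.645.
Power = Φ(δ − 1.645) + Φ(−δ − 1.645) = Φ(1.406) + Φ(-4.696) = 0.9202 + 0.0000 = 0.9202.

Power ≈ 0.920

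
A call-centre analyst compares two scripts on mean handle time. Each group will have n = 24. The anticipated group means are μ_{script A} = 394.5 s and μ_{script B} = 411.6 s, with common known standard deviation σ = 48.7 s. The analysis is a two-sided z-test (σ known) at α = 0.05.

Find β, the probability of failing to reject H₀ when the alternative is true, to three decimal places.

Standardized effect: d = |μ_{script A} − μ_{script B}| / σ = |394.5 − 411.6| / 48.7 = 0.3511
Noncentrality parameter: δ = d·√(n/2) = 0.3511 × √(24/2) = 1.2163
Critical value for a two-sided test at α = 0.05: z_{α/2} = 1.960.
Power = Φ(δ − 1.960) + Φ(−δ − 1.960) = Φ(-0.744) + Φ(-3.176) = 0.2286 + 0.0007 = 0.2293.
Type II error: β = 1 − power = 1 − 0.2293 = 0.7707.

β ≈ 0.771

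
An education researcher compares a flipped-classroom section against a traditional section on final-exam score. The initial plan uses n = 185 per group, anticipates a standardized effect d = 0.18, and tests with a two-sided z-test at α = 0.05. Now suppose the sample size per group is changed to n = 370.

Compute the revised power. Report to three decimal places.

With n = 370 per group: δ = d·√(n/2) = 0.18 × √(370/2) = 2.4483. Critical value z_{0.025} = 1.960.
Revised power = Φ(δ − 1.960) + Φ(−δ − 1.960) = Φ(0.488) + Φ(-4.408) = 0.6873 + 0.0000 = 0.6873.

Power ≈ 0.687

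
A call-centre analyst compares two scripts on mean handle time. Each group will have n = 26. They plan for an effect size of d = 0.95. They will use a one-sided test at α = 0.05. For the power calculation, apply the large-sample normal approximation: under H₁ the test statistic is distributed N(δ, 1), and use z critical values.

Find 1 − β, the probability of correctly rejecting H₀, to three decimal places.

Noncentrality parameter: δ = d·√(n/2) = 0.95 × √(26/2) = 3.4253
Critical value for a one-sided test at α = 0.05: z_α = 1.645.
Power = Φ(δ − 1.645) = Φ(1.780) = 0.9625.

Power ≈ 0.962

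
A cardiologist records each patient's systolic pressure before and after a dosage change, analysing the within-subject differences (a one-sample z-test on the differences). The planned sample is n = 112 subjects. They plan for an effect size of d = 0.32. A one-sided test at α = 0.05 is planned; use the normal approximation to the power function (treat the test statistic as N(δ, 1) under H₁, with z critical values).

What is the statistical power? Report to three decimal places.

Noncentrality parameter: δ = d·√n = 0.32 × √112 = 3.3866
One-sided α = 0.05 → critical value z_{0.05} = 1.645.
Power = P(Z > 1.645 − δ) = Φ(1.742) = 0.9592.

Power ≈ 0.959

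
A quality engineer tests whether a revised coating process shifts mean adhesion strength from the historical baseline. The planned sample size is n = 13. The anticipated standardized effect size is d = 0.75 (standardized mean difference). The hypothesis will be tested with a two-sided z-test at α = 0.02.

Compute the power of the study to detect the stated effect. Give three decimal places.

Power ≈ 0.647

Noncentrality parameter: δ = d·√n = 0.75 × √13 = 2.7042
Critical value for a two-sided test at α = 0.02: z_{α/2} = 2.326.
Power = Φ(δ − 2.326) + Φ(−δ − 2.326) = Φ(0.378) + Φ(-5.031) = 0.6472 + 0.0000 = 0.6472.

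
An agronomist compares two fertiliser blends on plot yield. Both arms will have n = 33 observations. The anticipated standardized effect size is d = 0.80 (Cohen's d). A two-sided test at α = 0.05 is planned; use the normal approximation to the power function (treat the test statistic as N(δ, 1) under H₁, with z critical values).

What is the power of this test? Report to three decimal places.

Power ≈ 0.901

Noncentrality parameter: δ = d·√(n/2) = 0.80 × √(33/2) = 3.2496
Two-sided α = 0.05 → critical value z_{0.025} = 1.960.
Power = Φ(δ − 1.960) + Φ(−δ − 1.960) = Φ(1.290) + Φ(-5.210) = 0.9014 + 0.0000 = 0.9014.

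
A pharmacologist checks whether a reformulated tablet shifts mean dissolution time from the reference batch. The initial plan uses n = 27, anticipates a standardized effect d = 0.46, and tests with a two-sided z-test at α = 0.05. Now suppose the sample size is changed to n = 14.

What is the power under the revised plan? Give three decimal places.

Power ≈ 0.406

With n = 14: δ = d·√n = 0.46 × √14 = 1.7212. Critical value z_{0.025} = 1.960.
Revised power = Φ(δ − 1.960) + Φ(−δ − 1.960) = Φ(-0.239) + Φ(-3.681) = 0.4056 + 0.0001 = 0.4057.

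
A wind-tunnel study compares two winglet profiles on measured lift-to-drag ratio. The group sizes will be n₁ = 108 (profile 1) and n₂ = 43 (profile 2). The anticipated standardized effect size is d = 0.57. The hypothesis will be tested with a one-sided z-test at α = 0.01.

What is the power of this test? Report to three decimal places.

Power ≈ 0.798

Noncentrality parameter: λ = d / √(1/n₁ + 1/n₂) = 0.57 / √(1/108 + 1/43) = 3.1611
Critical value for a one-sided test at α = 0.01: z_α = 2.326.
Power = P(Z > 2.326 − λ) = Φ(0.835) = 0.7981.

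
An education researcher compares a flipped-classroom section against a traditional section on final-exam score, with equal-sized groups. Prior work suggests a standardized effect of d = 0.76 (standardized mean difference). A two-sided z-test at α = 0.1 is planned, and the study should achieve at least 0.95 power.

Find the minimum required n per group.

Set Φ(δ − 1.645) = 0.95; then δ − 1.645 = Φ⁻¹(0.95) = 1.645, giving δ = 3.290.
(For δ > 0 the lower-tail rejection region contributes negligibly to power, so the one-term inversion is standard.)
δ = d·√(n/2) ⇒ n = 2(δ/d)² = 2 × (3.290 / 0.76)² = 37.47.
Rounding up, n = 38 per group.

n = 38 per group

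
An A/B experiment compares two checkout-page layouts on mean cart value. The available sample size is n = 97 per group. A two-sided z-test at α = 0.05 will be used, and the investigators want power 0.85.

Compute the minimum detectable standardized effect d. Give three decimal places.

Required noncentrality: δ = z_{0.025} + z_{0.15} = 1.960 + 1.036 = 2.996.
(The second rejection-region term Φ(−δ − z_{α/2}) is negligible and dropped.)
δ = d·√(n/2) ⇒ d = δ/√(n/2) = 2.996/√(97/2) = 0.4303.

d ≈ 0.430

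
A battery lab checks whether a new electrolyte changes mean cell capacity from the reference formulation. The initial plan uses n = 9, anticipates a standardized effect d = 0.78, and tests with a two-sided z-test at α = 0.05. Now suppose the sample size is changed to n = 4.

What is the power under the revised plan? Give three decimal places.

With n = 4: δ = d·√n = 0.78 × √4 = 1.5600. Critical value z_{0.025} = 1.960.
Revised power = Φ(δ − 1.960) + Φ(−δ − 1.960) = Φ(-0.400) + Φ(-3.520) = 0.3446 + 0.0002 = 0.3448.

Power ≈ 0.345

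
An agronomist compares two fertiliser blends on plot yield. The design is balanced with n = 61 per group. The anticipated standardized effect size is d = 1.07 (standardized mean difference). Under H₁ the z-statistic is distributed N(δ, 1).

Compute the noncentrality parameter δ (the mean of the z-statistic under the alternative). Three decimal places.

δ ≈ 5.909

The noncentrality parameter scales effect size by the design's sample-size factor: δ = d·√(n/2) = 1.07 × √(61/2) = 5.9093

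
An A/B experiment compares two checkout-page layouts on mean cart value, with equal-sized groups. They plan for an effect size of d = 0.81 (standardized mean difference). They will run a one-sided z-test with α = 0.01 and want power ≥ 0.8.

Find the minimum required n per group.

For power 0.8 need Φ(δ − z_{0.01}) = 0.8, so δ = z_{0.01} + z_{0.20} = 2.326 + 0.842 = 3.168.
δ = d·√(n/2) ⇒ n = 2(δ/d)² = 2 × (3.168 / 0.81)² = 30.59.
Round up to the next whole unit.

n = 31 per group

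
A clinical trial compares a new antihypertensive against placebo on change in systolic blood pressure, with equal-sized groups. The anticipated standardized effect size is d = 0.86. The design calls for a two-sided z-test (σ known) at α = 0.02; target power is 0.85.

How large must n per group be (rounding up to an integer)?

n = 31 per group

For power 0.85 need Φ(δ − z_{0.01}) = 0.85, so δ = z_{0.01} + z_{0.15} = 2.326 + 1.036 = 3.363.
(Ignoring the negligible lower-tail rejection probability gives the usual closed-form inversion.)
δ = d·√(n/2) ⇒ n = 2(δ/d)² = 2 × (3.363 / 0.86)² = 30.58.
Round up to the next whole unit.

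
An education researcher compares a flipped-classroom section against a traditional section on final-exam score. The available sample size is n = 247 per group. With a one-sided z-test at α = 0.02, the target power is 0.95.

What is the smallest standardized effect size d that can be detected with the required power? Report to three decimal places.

d ≈ 0.333

Required noncentrality: δ = z_{0.02} + z_{0.05} = 2.054 + 1.645 = 3.699.
δ = d·√(n/2) ⇒ d = δ/√(n/2) = 3.699/√(247/2) = 0.3328.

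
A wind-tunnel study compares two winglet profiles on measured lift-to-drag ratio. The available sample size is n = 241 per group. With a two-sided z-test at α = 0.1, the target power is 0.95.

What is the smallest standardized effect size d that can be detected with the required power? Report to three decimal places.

d ≈ 0.300

Need Φ(δ − 1.645) = 0.95, so δ = 1.645 + 1.645 = 3.290.
(The second rejection-region term Φ(−δ − z_{α/2}) is negligible and dropped.)
δ = d·√(n/2) ⇒ d = δ/√(n/2) = 3.290/√(241/2) = 0.2997.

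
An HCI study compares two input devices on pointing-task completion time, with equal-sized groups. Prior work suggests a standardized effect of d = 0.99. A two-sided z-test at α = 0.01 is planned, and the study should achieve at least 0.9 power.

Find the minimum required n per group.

Set Φ(δ − 2.576) = 0.9; then δ − 2.576 = Φ⁻¹(0.9) = 1.282, giving δ = 3.857.
(The Φ(−δ − z_{α/2}) term is vanishingly small for δ > 0 and is dropped in the standard sample-size formula.)
δ = d·√(n/2) ⇒ n = 2(δ/d)² = 2 × (3.857 / 0.99)² = 30.36.
Rounding up, n = 31 per group.

n = 31 per group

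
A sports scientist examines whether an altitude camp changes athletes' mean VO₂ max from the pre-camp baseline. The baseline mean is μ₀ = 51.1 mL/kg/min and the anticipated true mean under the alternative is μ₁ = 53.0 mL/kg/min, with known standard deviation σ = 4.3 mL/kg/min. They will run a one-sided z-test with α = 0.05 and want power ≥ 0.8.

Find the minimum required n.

n = 32

Standardized effect: d = |μ₁ − μ₀| / σ = |53.0 − 51.1| / 4.3 = 0.4419
Set Φ(δ − 1.645) = 0.8; then δ − 1.645 = Φ⁻¹(0.8) = 0.842, giving δ = 2.486.
δ = d·√n ⇒ n = (δ/d)² = (2.486 / 0.4419)² = 31.67.
Rounding up, n = 32.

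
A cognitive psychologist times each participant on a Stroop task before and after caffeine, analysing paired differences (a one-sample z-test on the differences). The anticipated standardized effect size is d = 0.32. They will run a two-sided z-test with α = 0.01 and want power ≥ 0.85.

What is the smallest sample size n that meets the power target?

n = 128

Set Φ(δ − 2.576) = 0.85; then δ − 2.576 = Φ⁻¹(0.85) = 1.036, giving δ = 3.612.
(Ignoring the negligible lower-tail rejection probability gives the usual closed-form inversion.)
δ = d·√n ⇒ n = (δ/d)² = (3.612 / 0.32)² = 127.43.
Rounding up, n = 128.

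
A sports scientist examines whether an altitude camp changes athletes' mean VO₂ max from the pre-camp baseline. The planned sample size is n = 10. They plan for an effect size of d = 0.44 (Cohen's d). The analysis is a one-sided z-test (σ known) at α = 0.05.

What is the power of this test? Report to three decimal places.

Power ≈ 0.400

Noncentrality parameter: δ = d·√n = 0.44 × √10 = 1.3914
One-sided α = 0.05 → critical value z_{0.05} = 1.645.
Power = P(Z > 1.645 − δ) = Φ(-0.253) = 0.4000.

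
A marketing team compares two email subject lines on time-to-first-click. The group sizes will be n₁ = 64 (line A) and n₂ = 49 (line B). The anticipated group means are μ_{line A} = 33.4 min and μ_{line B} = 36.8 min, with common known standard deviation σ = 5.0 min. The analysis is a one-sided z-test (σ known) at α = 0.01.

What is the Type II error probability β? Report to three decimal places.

Standardized effect: d = |μ_{line A} − μ_{line B}| / σ = |33.4 − 36.8| / 5.0 = 0.6800
Noncentrality parameter: δ = d / √(1/n₁ + 1/n₂) = 0.6800 / √(1/64 + 1/49) = 3.5823
One-sided α = 0.01 → critical value z_{0.01} = 2.326.
Power = Φ(δ − 2.326) = Φ(1.256) = 0.8954.
Type II error: β = 1 − power = 1 − 0.8954 = 0.1046.

β ≈ 0.105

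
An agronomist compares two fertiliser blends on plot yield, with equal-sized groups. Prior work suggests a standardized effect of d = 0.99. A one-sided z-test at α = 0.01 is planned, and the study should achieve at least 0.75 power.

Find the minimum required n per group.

n = 19 per group

For power 0.75 need Φ(δ − z_{0.01}) = 0.75, so δ = z_{0.01} + z_{0.25} = 2.326 + 0.674 = 3.001.
δ = d·√(n/2) ⇒ n = 2(δ/d)² = 2 × (3.001 / 0.99)² = 18.38.
Rounding up, n = 19 per group.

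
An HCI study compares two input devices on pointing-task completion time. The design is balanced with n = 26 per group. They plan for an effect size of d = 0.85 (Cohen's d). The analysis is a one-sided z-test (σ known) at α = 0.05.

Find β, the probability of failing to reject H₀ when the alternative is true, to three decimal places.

Noncentrality parameter: δ = d·√(n/2) = 0.85 × √(26/2) = 3.0647
One-sided α = 0.05 → critical value z_{0.05} = 1.645.
Power = P(Z > 1.645 − δ) = Φ(1.420) = 0.9222.
Type II error: β = 1 − power = 1 − 0.9222 = 0.0778.

β ≈ 0.078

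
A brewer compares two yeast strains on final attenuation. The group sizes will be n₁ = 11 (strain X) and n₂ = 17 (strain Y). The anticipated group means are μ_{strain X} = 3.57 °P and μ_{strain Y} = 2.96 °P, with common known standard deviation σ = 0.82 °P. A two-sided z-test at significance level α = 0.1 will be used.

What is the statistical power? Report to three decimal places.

Power ≈ 0.610

Standardized effect: d = |μ_{strain X} − μ_{strain Y}| / σ = |3.57 − 2.96| / 0.82 = 0.7439
Noncentrality parameter: δ = d / √(1/n₁ + 1/n₂) = 0.7439 / √(1/11 + 1/17) = 1.9225
Two-sided α = 0.1 → critical value z_{0.05} = 1.645.
Power = Φ(δ − 1.645) + Φ(−δ − 1.645) = Φ(0.278) + Φ(-3.567) = 0.6093 + 0.0002 = 0.6095.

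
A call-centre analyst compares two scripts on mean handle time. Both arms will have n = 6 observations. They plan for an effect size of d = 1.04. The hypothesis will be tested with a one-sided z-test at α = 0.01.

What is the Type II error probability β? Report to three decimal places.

β ≈ 0.700

Noncentrality parameter: δ = d·√(n/2) = 1.04 × √(6/2) = 1.8013
Critical value for a one-sided test at α = 0.01: z_α = 2.326.
Power = P(Z > 2.326 − δ) = Φ(-0.525) = 0.2998.
Type II error: β = 1 − power = 1 − 0.2998 = 0.7002.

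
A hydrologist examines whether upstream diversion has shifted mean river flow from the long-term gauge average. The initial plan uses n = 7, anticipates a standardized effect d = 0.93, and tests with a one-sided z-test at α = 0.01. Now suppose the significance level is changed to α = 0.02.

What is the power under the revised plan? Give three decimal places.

δ = d·√n = 0.93 × √7 = 2.4605 (unchanged). New critical value: z_{0.02} = 2.054.
Revised power = Φ(δ − 2.054) = Φ(0.407) = 0.6579.

Power ≈ 0.658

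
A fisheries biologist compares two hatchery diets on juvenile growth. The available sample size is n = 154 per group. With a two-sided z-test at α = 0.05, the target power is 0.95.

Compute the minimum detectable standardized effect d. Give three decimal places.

Required noncentrality: δ = z_{0.025} + z_{0.05} = 1.960 + 1.645 = 3.605.
(The second rejection-region term Φ(−δ − z_{α/2}) is negligible and dropped.)
δ = d·√(n/2) ⇒ d = δ/√(n/2) = 3.605/√(154/2) = 0.4108.

d ≈ 0.411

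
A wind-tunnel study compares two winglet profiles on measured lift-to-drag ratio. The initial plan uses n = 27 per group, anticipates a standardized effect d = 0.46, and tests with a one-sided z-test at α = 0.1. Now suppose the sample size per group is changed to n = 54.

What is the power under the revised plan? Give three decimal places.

With n = 54 per group: δ = d·√(n/2) = 0.46 × √(54/2) = 2.3902. Critical value z_{0.1} = 1.282.
Revised power = P(Z > 1.282 − δ) = Φ(1.109) = 0.8662.

Power ≈ 0.866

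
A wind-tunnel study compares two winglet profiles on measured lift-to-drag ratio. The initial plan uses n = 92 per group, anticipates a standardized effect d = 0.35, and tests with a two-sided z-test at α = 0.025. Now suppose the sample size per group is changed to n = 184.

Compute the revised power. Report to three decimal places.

Power ≈ 0.868

With n = 184 per group: δ = d·√(n/2) = 0.35 × √(184/2) = 3.3571. Critical value z_{0.0125} = 2.241.
Revised power = Φ(δ − 2.241) + Φ(−δ − 2.241) = Φ(1.116) + Φ(-5.598) = 0.8677 + 0.0000 = 0.8677.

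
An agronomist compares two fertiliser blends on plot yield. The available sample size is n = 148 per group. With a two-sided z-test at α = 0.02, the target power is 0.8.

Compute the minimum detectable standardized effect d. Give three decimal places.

d ≈ 0.368

Required noncentrality: δ = z_{0.01} + z_{0.20} = 2.326 + 0.842 = 3.168.
(Lower-tail contribution to power is negligible for δ > 0.)
δ = d·√(n/2) ⇒ d = δ/√(n/2) = 3.168/√(148/2) = 0.3683.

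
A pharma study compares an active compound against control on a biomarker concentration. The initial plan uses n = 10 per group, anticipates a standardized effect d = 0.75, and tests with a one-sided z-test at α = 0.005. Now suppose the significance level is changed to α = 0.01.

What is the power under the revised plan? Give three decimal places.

Power ≈ 0.258

δ = d·√(n/2) = 0.75 × √(10/2) = 1.6771 (unchanged). New critical value: z_{0.01} = 2.326.
Revised power = P(Z > 2.326 − δ) = Φ(-0.649) = 0.2581.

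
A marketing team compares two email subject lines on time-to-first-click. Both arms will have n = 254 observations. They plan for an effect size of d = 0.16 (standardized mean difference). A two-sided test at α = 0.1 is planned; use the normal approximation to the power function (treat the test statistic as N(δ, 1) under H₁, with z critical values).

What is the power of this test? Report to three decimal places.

Noncentrality parameter: δ = d·√(n/2) = 0.16 × √(254/2) = 1.8031
Two-sided α = 0.1 → critical value z_{0.05} = 1.645.
Power = Φ(δ − 1.645) + Φ(−δ − 1.645) = Φ(0.158) + Φ(-3.448) = 0.5629 + 0.0003 = 0.5632.

Power ≈ 0.563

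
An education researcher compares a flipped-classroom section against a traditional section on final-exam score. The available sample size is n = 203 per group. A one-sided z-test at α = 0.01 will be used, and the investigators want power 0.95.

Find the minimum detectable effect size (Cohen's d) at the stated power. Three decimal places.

d ≈ 0.394

Required noncentrality: δ = z_{0.01} + z_{0.05} = 2.326 + 1.645 = 3.971.
δ = d·√(n/2) ⇒ d = δ/√(n/2) = 3.971/√(203/2) = 0.3942.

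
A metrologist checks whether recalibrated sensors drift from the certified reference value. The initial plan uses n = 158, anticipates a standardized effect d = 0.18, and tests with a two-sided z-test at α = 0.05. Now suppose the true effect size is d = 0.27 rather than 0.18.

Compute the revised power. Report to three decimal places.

Power ≈ 0.924

With d = 0.27: δ = d·√n = 0.27 × √158 = 3.3938. Critical value z_{0.025} = 1.960.
Revised power = Φ(δ − 1.960) + Φ(−δ − 1.960) = Φ(1.434) + Φ(-5.354) = 0.9242 + 0.0000 = 0.9242.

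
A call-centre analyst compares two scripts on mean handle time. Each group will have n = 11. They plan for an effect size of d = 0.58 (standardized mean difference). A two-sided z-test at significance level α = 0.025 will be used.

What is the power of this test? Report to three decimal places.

Noncentrality parameter: λ = d·√(n/2) = 0.58 × √(11/2) = 1.3602
Two-sided α = 0.025 → critical value z_{0.0125} = 2.241.
Power = Φ(λ − 2.241) + Φ(−λ − 2.241) = Φ(-0.881) + Φ(-3.602) = 0.1891 + 0.0002 = 0.1893.

Power ≈ 0.189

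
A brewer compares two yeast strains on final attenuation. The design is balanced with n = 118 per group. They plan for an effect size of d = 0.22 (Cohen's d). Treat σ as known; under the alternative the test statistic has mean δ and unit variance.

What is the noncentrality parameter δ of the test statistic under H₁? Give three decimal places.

δ ≈ 1.690

δ = d·√(n/2) = 0.22 × √(118/2) = 1.6899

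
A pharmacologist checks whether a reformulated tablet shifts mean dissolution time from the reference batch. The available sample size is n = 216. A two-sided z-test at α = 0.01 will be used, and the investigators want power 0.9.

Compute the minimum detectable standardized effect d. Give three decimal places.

d ≈ 0.262

Required noncentrality: δ = z_{0.005} + z_{0.10} = 2.576 + 1.282 = 3.857.
(The second rejection-region term Φ(−δ − z_{α/2}) is negligible and dropped.)
δ = d·√n ⇒ d = δ/√n = 3.857/√216 = 0.2625.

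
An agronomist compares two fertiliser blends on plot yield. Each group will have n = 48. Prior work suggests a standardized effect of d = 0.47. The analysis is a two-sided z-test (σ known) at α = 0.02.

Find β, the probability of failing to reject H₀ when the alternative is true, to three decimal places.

β ≈ 0.510

Noncentrality parameter: δ = d·√(n/2) = 0.47 × √(48/2) = 2.3025
Critical value for a two-sided test at α = 0.02: z_{α/2} = 2.326.
Power = Φ(δ − 2.326) + Φ(−δ − 2.326) = Φ(-0.024) + Φ(-4.629) = 0.4905 + 0.0000 = 0.4905.
Type II error: β = 1 − power = 1 − 0.4905 = 0.5095.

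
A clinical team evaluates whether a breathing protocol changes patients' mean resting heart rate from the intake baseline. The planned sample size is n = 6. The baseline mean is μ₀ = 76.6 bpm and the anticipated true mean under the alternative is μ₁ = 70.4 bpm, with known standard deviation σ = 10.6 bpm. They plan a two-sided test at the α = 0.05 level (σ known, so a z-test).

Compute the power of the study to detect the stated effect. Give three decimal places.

Standardized effect: d = |μ₁ − μ₀| / σ = |70.4 − 76.6| / 10.6 = 0.5849
Noncentrality parameter: δ = d·√n = 0.5849 × √6 = 1.4327
Critical value for a two-sided test at α = 0.05: z_{α/2} = 1.960.
Power = Φ(δ − 1.960) + Φ(−δ − 1.960) = Φ(-0.527) + Φ(-3.393) = 0.2990 + 0.0003 = 0.2994.

Power ≈ 0.299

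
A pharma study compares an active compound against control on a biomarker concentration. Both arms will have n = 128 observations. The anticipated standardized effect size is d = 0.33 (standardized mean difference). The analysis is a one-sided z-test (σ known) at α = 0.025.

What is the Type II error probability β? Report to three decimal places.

Noncentrality parameter: δ = d·√(n/2) = 0.33 × √(128/2) = 2.6400
One-sided α = 0.025 → critical value z_{0.025} = 1.960.
Power = Φ(δ − 1.960) = Φ(0.680) = 0.7518.
Type II error: β = 1 − power = 1 − 0.7518 = 0.2482.

β ≈ 0.248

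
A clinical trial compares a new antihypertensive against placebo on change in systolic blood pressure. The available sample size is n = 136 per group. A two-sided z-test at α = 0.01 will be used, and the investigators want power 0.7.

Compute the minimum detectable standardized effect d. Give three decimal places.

d ≈ 0.376

Required noncentrality: δ = z_{0.005} + z_{0.30} = 2.576 + 0.524 = 3.100.
(Lower-tail contribution to power is negligible for δ > 0.)
δ = d·√(n/2) ⇒ d = δ/√(n/2) = 3.100/√(136/2) = 0.3760.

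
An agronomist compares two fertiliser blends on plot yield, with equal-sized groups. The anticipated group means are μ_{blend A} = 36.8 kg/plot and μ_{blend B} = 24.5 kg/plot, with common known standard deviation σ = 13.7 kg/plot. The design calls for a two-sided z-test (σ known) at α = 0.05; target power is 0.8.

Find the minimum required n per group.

Standardized effect: d = |μ_{blend A} − μ_{blend B}| / σ = |36.8 − 24.5| / 13.7 = 0.8978
Set Φ(δ − 1.960) = 0.8; then δ − 1.960 = Φ⁻¹(0.8) = 0.842, giving δ = 2.802.
(For δ > 0 the lower-tail rejection region contributes negligibly to power, so the one-term inversion is standard.)
δ = d·√(n/2) ⇒ n = 2(δ/d)² = 2 × (2.802 / 0.8978)² = 19.47.
Rounding up, n = 20 per group.

n = 20 per group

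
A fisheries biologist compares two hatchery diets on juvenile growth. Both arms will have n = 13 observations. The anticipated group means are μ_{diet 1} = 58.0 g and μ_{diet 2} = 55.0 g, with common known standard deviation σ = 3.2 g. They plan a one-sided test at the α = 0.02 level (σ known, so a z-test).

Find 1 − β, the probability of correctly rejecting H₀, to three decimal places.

Power ≈ 0.632

Standardized effect: d = |μ_{diet 1} − μ_{diet 2}| / σ = |58.0 − 55.0| / 3.2 = 0.9375
Noncentrality parameter: δ = d·√(n/2) = 0.9375 × √(13/2) = 2.3902
Critical value for a one-sided test at α = 0.02: z_α = 2.054.
Power = P(Z > 2.054 − δ) = Φ(0.336) = 0.6317.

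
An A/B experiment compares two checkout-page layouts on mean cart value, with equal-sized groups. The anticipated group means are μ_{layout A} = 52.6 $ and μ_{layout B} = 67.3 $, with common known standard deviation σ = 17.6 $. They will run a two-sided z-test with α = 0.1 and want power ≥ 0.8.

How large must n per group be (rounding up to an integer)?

n = 18 per group

Standardized effect: d = |μ_{layout A} − μ_{layout B}| / σ = |52.6 − 67.3| / 17.6 = 0.8352
For power 0.8 need Φ(δ − z_{0.05}) = 0.8, so δ = z_{0.05} + z_{0.20} = 1.645 + 0.842 = 2.486.
(For δ > 0 the lower-tail rejection region contributes negligibly to power, so the one-term inversion is standard.)
δ = d·√(n/2) ⇒ n = 2(δ/d)² = 2 × (2.486 / 0.8352)² = 17.73.
Round up to the next whole unit.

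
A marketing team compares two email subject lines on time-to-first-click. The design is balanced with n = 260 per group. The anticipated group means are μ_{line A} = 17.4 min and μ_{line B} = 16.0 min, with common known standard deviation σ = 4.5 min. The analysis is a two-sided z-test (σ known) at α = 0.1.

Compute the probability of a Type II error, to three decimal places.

Standardized effect: d = |μ_{line A} − μ_{line B}| / σ = |17.4 − 16.0| / 4.5 = 0.3111
Noncentrality parameter: δ = d·√(n/2) = 0.3111 × √(260/2) = 3.5472
Critical value for a two-sided test at α = 0.1: z_{α/2} = 1.645.
Power = Φ(δ − 1.645) + Φ(−δ − 1.645) = Φ(1.902) + Φ(-5.192) = 0.9714 + 0.0000 = 0.9714.
Type II error: β = 1 − power = 1 − 0.9714 = 0.0286.

β ≈ 0.029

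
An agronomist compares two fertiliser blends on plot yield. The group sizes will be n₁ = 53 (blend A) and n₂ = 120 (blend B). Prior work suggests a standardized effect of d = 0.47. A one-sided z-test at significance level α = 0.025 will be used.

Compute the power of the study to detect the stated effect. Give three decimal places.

Noncentrality parameter: δ = d / √(1/n₁ + 1/n₂) = 0.47 / √(1/53 + 1/120) = 2.8497
Critical value for a one-sided test at α = 0.025: z_α = 1.960.
Power = P(Z > 1.960 − δ) = Φ(0.890) = 0.8132.

Power ≈ 0.813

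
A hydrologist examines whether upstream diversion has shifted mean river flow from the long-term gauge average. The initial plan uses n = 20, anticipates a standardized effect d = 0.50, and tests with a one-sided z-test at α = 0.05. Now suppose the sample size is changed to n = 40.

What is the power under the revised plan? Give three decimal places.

Power ≈ 0.935

With n = 40: δ = d·√n = 0.50 × √40 = 3.1623. Critical value z_{0.05} = 1.645.
Revised power = P(Z > 1.645 − δ) = Φ(1.517) = 0.9354.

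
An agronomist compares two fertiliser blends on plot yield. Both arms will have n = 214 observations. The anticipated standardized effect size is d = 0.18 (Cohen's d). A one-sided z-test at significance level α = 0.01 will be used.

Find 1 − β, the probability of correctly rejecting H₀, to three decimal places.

Power ≈ 0.321

Noncentrality parameter: δ = d·√(n/2) = 0.18 × √(214/2) = 1.8619
Critical value for a one-sided test at α = 0.01: z_α = 2.326.
Power = Φ(δ − 2.326) = Φ(-0.464) = 0.3212.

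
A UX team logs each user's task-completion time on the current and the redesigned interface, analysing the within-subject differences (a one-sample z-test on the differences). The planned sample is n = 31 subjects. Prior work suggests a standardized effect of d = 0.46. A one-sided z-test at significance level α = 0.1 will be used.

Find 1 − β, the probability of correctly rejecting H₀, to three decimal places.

Power ≈ 0.900

Noncentrality parameter: λ = d·√n = 0.46 × √31 = 2.5612
Critical value for a one-sided test at α = 0.1: z_α = 1.282.
Power = Φ(λ − 1.282) = Φ(1.280) = 0.8997.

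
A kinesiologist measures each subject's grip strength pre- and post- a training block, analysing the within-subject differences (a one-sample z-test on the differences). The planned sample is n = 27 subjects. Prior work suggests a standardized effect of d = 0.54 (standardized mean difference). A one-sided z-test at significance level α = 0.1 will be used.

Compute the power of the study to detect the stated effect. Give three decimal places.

Power ≈ 0.936

Noncentrality parameter: δ = d·√n = 0.54 × √27 = 2.8059
Critical value for a one-sided test at α = 0.1: z_α = 1.282.
Power = Φ(δ − 1.282) = Φ(1.524) = 0.9363.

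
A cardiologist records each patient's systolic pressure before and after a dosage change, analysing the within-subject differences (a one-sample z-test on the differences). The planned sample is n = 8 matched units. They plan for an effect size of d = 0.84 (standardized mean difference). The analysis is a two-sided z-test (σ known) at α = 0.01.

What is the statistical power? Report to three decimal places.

Noncentrality parameter: δ = d·√n = 0.84 × √8 = 2.3759
Two-sided α = 0.01 → critical value z_{0.005} = 2.576.
Power = Φ(δ − 2.576) + Φ(−δ − 2.576) = Φ(-0.200) + Φ(-4.952) = 0.4208 + 0.0000 = 0.4208.

Power ≈ 0.421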